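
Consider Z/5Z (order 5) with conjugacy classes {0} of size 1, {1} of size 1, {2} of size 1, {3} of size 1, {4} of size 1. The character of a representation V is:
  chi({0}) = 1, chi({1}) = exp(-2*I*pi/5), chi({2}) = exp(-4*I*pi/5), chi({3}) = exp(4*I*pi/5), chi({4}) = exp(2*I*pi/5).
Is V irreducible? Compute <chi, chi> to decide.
Irreducible: <chi, chi> = 1.

Argument: <chi, chi> = (1/|G|) sum_C |C| * |chi(C)|^2 = (1/5)[1*|1|^2 + 1*|exp(-2*I*pi/5)|^2 + 1*|exp(-4*I*pi/5)|^2 + 1*|exp(4*I*pi/5)|^2 + 1*|exp(2*I*pi/5)|^2]
  = (1/5)[(1) + (1) + (1) + (1) + (1)] = 5/5 = 1.
(Exp terms are combined using exp(i*s)*conj(exp(i*t)) = exp(i*(s-t)), and sums of them are collapsed using the identity that for every m > 1 the m distinct m-th roots of unity sum to 0, e.g. 1 + exp(2*I*pi/3) + exp(-2*I*pi/3) = 0.)
A character is irreducible iff <chi, chi> = 1, so this representation is irreducible.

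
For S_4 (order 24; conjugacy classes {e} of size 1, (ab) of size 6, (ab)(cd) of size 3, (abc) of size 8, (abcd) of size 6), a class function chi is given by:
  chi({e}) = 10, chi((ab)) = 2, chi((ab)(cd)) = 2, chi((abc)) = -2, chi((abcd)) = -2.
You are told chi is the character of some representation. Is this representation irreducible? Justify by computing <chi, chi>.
Not irreducible (reducible): <chi, chi> = 8 > 1.

Argument: <chi, chi> = (1/|G|) sum_C |C| * |chi(C)|^2 = (1/24)[1*|10|^2 + 6*|2|^2 + 3*|2|^2 + 8*|-2|^2 + 6*|-2|^2]
  = (1/24)[(100) + (24) + (12) + (32) + (24)] = 192/24 = 8.
A character is irreducible iff <chi, chi> = 1, so this representation is reducible.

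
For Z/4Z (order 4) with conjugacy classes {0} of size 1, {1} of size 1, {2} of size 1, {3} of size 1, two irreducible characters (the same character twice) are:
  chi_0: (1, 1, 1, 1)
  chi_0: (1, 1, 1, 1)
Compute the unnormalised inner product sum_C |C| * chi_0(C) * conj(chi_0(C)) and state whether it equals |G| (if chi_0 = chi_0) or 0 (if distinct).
Sum = 4 = |G| = 4; so <chi_0, chi_0> = 1 (norm-1 confirms irreducibility).

Working: Compute term by term over conjugacy classes (|C| * chi_0(C) * conj(chi_0(C))):
  1*(1)*conj(1) + 1*(1)*conj(1) + 1*(1)*conj(1) + 1*(1)*conj(1)
  = (1) + (1) + (1) + (1)
  = 4.
(Exp terms are combined using exp(i*s)*conj(exp(i*t)) = exp(i*(s-t)), and sums of them are collapsed using the identity that for every m > 1 the m distinct m-th roots of unity sum to 0, e.g. 1 + exp(2*I*pi/3) + exp(-2*I*pi/3) = 0.)
Dividing by |G| = 4 gives 4/4 = 1, matching the row-orthogonality relation <chi_0, chi_0> = [chi_0 = chi_0].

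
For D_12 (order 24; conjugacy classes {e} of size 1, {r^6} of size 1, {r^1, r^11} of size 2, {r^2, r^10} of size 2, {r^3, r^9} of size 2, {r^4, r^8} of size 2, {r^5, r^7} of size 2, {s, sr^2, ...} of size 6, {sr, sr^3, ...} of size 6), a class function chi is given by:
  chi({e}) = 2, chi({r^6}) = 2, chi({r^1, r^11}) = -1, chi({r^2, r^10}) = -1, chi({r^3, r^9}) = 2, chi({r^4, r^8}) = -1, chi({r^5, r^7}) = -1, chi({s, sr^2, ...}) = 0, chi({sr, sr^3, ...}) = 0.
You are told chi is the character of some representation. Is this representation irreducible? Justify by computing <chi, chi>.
Irreducible: <chi, chi> = 1.

Working: <chi, chi> = (1/|G|) sum_C |C| * |chi(C)|^2 = (1/24)[1*|2|^2 + 1*|2|^2 + 2*|-1|^2 + 2*|-1|^2 + 2*|2|^2 + 2*|-1|^2 + 2*|-1|^2 + 6*|0|^2 + 6*|0|^2]
  = (1/24)[(4) + (4) + (2) + (2) + (8) + (2) + (2) + (0) + (0)] = 24/24 = 1.
A character is irreducible iff <chi, chi> = 1, so this representation is irreducible.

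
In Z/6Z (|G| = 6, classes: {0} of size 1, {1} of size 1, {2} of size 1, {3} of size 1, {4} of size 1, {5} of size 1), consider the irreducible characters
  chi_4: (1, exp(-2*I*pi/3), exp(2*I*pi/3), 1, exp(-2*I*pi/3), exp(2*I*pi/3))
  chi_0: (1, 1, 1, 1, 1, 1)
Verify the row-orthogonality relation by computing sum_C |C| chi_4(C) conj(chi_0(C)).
Sum = 0; so <chi_4, chi_0> = 0 (distinct irreducibles are orthogonal).

Compute term by term over conjugacy classes (|C| * chi_4(C) * conj(chi_0(C))):
  1*(1)*conj(1) + 1*(exp(-2*I*pi/3))*conj(1) + 1*(exp(2*I*pi/3))*conj(1) + 1*(1)*conj(1) + 1*(exp(-2*I*pi/3))*conj(1) + 1*(exp(2*I*pi/3))*conj(1)
  = (1) + (exp(-2*I*pi/3)) + (exp(2*I*pi/3)) + (1) + (exp(-2*I*pi/3)) + (exp(2*I*pi/3))
  = 0.
(Exp terms are combined using exp(i*s)*conj(exp(i*t)) = exp(i*(s-t)), and sums of them are collapsed using the identity that for every m > 1 the m distinct m-th roots of unity sum to 0, e.g. 1 + exp(2*I*pi/3) + exp(-2*I*pi/3) = 0.)
Dividing by |G| = 6 gives 0/6 = 0, matching the row-orthogonality relation <chi_4, chi_0> = [chi_4 = chi_0].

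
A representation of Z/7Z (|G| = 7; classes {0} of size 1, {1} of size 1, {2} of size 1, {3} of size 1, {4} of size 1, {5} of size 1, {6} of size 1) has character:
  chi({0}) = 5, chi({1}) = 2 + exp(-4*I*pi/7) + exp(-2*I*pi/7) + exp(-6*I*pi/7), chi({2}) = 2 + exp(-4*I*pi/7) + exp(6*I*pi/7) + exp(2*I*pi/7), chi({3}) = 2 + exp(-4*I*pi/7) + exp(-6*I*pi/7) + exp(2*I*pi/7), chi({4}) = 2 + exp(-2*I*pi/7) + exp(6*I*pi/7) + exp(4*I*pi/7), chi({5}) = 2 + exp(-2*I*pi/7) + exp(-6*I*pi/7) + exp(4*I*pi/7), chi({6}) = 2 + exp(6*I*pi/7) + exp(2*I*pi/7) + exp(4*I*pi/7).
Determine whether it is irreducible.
Not irreducible (reducible): <chi, chi> = 7 > 1.

Working: <chi, chi> = (1/|G|) sum_C |C| * |chi(C)|^2 = (1/7)[1*|5|^2 + 1*|2 + exp(-4*I*pi/7) + exp(-2*I*pi/7) + exp(-6*I*pi/7)|^2 + 1*|2 + exp(-4*I*pi/7) + exp(6*I*pi/7) + exp(2*I*pi/7)|^2 + 1*|2 + exp(-4*I*pi/7) + exp(-6*I*pi/7) + exp(2*I*pi/7)|^2 + 1*|2 + exp(-2*I*pi/7) + exp(6*I*pi/7) + exp(4*I*pi/7)|^2 + 1*|2 + exp(-2*I*pi/7) + exp(-6*I*pi/7) + exp(4*I*pi/7)|^2 + 1*|2 + exp(6*I*pi/7) + exp(2*I*pi/7) + exp(4*I*pi/7)|^2]
  = (1/7)[(25) + (7 + 4*exp(-2*I*pi/7) + 3*exp(-4*I*pi/7) + 2*exp(-6*I*pi/7) + 2*exp(6*I*pi/7) + 3*exp(4*I*pi/7) + 4*exp(2*I*pi/7)) + (7 + 4*exp(-4*I*pi/7) + 2*exp(-2*I*pi/7) + 3*exp(-6*I*pi/7) + 3*exp(6*I*pi/7) + 2*exp(2*I*pi/7) + 4*exp(4*I*pi/7)) + (7 + 3*exp(-2*I*pi/7) + 2*exp(-4*I*pi/7) + 4*exp(-6*I*pi/7) + 4*exp(6*I*pi/7) + 2*exp(4*I*pi/7) + 3*exp(2*I*pi/7)) + (7 + 3*exp(-2*I*pi/7) + 2*exp(-4*I*pi/7) + 4*exp(-6*I*pi/7) + 4*exp(6*I*pi/7) + 2*exp(4*I*pi/7) + 3*exp(2*I*pi/7)) + (7 + 4*exp(-4*I*pi/7) + 2*exp(-2*I*pi/7) + 3*exp(-6*I*pi/7) + 3*exp(6*I*pi/7) + 2*exp(2*I*pi/7) + 4*exp(4*I*pi/7)) + (7 + 4*exp(-2*I*pi/7) + 3*exp(-4*I*pi/7) + 2*exp(-6*I*pi/7) + 2*exp(6*I*pi/7) + 3*exp(4*I*pi/7) + 4*exp(2*I*pi/7))] = 49/7 = 7.
(Exp terms are combined using exp(i*s)*conj(exp(i*t)) = exp(i*(s-t)), and sums of them are collapsed using the identity that for every m > 1 the m distinct m-th roots of unity sum to 0, e.g. 1 + exp(2*I*pi/3) + exp(-2*I*pi/3) = 0.)
A character is irreducible iff <chi, chi> = 1, so this representation is reducible.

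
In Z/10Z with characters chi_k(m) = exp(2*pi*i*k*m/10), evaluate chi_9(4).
chi_9(4) = zeta_10^36 = exp(-4*I*pi/5)

Derivation: chi_9(4) = zeta_10^(9*4) = zeta_10^36. Since zeta_10^10 = 1, this equals zeta_10^6 = exp(2*pi*i*6/10) = exp(-4*I*pi/5).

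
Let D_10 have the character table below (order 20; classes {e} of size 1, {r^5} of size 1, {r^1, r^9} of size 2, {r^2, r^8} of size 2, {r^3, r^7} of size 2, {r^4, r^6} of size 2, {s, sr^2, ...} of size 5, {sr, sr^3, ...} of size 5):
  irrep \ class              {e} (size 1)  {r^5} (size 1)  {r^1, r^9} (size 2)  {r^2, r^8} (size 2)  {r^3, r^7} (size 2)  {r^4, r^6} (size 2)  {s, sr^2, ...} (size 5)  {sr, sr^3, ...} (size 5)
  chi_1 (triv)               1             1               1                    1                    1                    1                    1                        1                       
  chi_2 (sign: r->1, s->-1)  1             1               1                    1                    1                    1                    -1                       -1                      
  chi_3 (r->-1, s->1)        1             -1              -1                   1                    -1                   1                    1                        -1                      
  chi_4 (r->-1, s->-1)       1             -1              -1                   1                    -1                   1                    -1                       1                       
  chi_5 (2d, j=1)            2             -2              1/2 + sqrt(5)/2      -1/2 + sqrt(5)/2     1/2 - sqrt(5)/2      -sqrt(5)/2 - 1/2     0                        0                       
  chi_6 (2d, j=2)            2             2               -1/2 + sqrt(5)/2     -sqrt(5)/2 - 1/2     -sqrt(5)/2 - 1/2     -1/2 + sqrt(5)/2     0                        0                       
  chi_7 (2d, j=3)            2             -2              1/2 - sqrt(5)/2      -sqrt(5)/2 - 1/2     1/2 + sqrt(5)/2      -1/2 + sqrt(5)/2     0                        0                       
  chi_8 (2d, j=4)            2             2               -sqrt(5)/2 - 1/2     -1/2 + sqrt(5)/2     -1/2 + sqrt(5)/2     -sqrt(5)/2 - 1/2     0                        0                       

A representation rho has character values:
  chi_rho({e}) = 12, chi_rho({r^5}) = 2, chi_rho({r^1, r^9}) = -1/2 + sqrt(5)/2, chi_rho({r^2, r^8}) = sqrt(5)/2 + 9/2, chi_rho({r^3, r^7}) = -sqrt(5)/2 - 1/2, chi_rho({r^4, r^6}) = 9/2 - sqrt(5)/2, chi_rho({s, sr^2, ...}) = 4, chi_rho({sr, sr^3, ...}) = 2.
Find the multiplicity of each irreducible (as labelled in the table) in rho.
Multiplicities: chi_1: 3, chi_2: 0, chi_3: 2, chi_4: 1, chi_5: 1, chi_6: 1, chi_7: 0, chi_8: 1.

Derivation: Use <chi_rho, chi> = (1/|G|) sum_C |C| * chi_rho(C) * conj(chi(C)) with |G| = 20 for each irreducible chi in the table:
  <chi_rho, chi_1> = (1/20)[1*(12)*conj(1) + 1*(2)*conj(1) + 2*(-1/2 + sqrt(5)/2)*conj(1) + 2*(sqrt(5)/2 + 9/2)*conj(1) + 2*(-sqrt(5)/2 - 1/2)*conj(1) + 2*(9/2 - sqrt(5)/2)*conj(1) + 5*(4)*conj(1) + 5*(2)*conj(1)]
      = (1/20)[(12) + (2) + (-1 + sqrt(5)) + (sqrt(5) + 9) + (-sqrt(5) - 1) + (9 - sqrt(5)) + (20) + (10)] = 60/20 = 3
  <chi_rho, chi_2> = (1/20)[1*(12)*conj(1) + 1*(2)*conj(1) + 2*(-1/2 + sqrt(5)/2)*conj(1) + 2*(sqrt(5)/2 + 9/2)*conj(1) + 2*(-sqrt(5)/2 - 1/2)*conj(1) + 2*(9/2 - sqrt(5)/2)*conj(1) + 5*(4)*conj(-1) + 5*(2)*conj(-1)]
      = (1/20)[(12) + (2) + (-1 + sqrt(5)) + (sqrt(5) + 9) + (-sqrt(5) - 1) + (9 - sqrt(5)) + (-20) + (-10)] = 0/20 = 0
  <chi_rho, chi_3> = (1/20)[1*(12)*conj(1) + 1*(2)*conj(-1) + 2*(-1/2 + sqrt(5)/2)*conj(-1) + 2*(sqrt(5)/2 + 9/2)*conj(1) + 2*(-sqrt(5)/2 - 1/2)*conj(-1) + 2*(9/2 - sqrt(5)/2)*conj(1) + 5*(4)*conj(1) + 5*(2)*conj(-1)]
      = (1/20)[(12) + (-2) + (1 - sqrt(5)) + (sqrt(5) + 9) + (1 + sqrt(5)) + (9 - sqrt(5)) + (20) + (-10)] = 40/20 = 2
  <chi_rho, chi_4> = (1/20)[1*(12)*conj(1) + 1*(2)*conj(-1) + 2*(-1/2 + sqrt(5)/2)*conj(-1) + 2*(sqrt(5)/2 + 9/2)*conj(1) + 2*(-sqrt(5)/2 - 1/2)*conj(-1) + 2*(9/2 - sqrt(5)/2)*conj(1) + 5*(4)*conj(-1) + 5*(2)*conj(1)]
      = (1/20)[(12) + (-2) + (1 - sqrt(5)) + (sqrt(5) + 9) + (1 + sqrt(5)) + (9 - sqrt(5)) + (-20) + (10)] = 20/20 = 1
  <chi_rho, chi_5> = (1/20)[1*(12)*conj(2) + 1*(2)*conj(-2) + 2*(-1/2 + sqrt(5)/2)*conj(1/2 + sqrt(5)/2) + 2*(sqrt(5)/2 + 9/2)*conj(-1/2 + sqrt(5)/2) + 2*(-sqrt(5)/2 - 1/2)*conj(1/2 - sqrt(5)/2) + 2*(9/2 - sqrt(5)/2)*conj(-sqrt(5)/2 - 1/2) + 5*(4)*conj(0) + 5*(2)*conj(0)]
      = (1/20)[(24) + (-4) + (2) + (-2 + 4*sqrt(5)) + (2) + (-4*sqrt(5) - 2) + (0) + (0)] = 20/20 = 1
  <chi_rho, chi_6> = (1/20)[1*(12)*conj(2) + 1*(2)*conj(2) + 2*(-1/2 + sqrt(5)/2)*conj(-1/2 + sqrt(5)/2) + 2*(sqrt(5)/2 + 9/2)*conj(-sqrt(5)/2 - 1/2) + 2*(-sqrt(5)/2 - 1/2)*conj(-sqrt(5)/2 - 1/2) + 2*(9/2 - sqrt(5)/2)*conj(-1/2 + sqrt(5)/2) + 5*(4)*conj(0) + 5*(2)*conj(0)]
      = (1/20)[(24) + (4) + (3 - sqrt(5)) + (-5*sqrt(5) - 7) + (sqrt(5) + 3) + (-7 + 5*sqrt(5)) + (0) + (0)] = 20/20 = 1
  <chi_rho, chi_7> = (1/20)[1*(12)*conj(2) + 1*(2)*conj(-2) + 2*(-1/2 + sqrt(5)/2)*conj(1/2 - sqrt(5)/2) + 2*(sqrt(5)/2 + 9/2)*conj(-sqrt(5)/2 - 1/2) + 2*(-sqrt(5)/2 - 1/2)*conj(1/2 + sqrt(5)/2) + 2*(9/2 - sqrt(5)/2)*conj(-1/2 + sqrt(5)/2) + 5*(4)*conj(0) + 5*(2)*conj(0)]
      = (1/20)[(24) + (-4) + (-3 + sqrt(5)) + (-5*sqrt(5) - 7) + (-3 - sqrt(5)) + (-7 + 5*sqrt(5)) + (0) + (0)] = 0/20 = 0
  <chi_rho, chi_8> = (1/20)[1*(12)*conj(2) + 1*(2)*conj(2) + 2*(-1/2 + sqrt(5)/2)*conj(-sqrt(5)/2 - 1/2) + 2*(sqrt(5)/2 + 9/2)*conj(-1/2 + sqrt(5)/2) + 2*(-sqrt(5)/2 - 1/2)*conj(-1/2 + sqrt(5)/2) + 2*(9/2 - sqrt(5)/2)*conj(-sqrt(5)/2 - 1/2) + 5*(4)*conj(0) + 5*(2)*conj(0)]
      = (1/20)[(24) + (4) + (-2) + (-2 + 4*sqrt(5)) + (-2) + (-4*sqrt(5) - 2) + (0) + (0)] = 20/20 = 1
Dimension check: dim(rho) = sum (mult * dim) = 3*1 + 0*1 + 2*1 + 1*1 + 1*2 + 1*2 + 0*2 + 1*2 = 12 = chi_rho(e) = 12.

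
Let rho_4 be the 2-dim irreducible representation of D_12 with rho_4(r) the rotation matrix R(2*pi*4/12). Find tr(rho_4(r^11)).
chi_{rho_4}(r^11) = 2*cos(2*pi*4*11/12) = -1

Reasoning: rho_4(r^11) is rotation by angle 2*pi*4*11/12, whose trace is 2*cos(2*pi*4*11/12) = -1.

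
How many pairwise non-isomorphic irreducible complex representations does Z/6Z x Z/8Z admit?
48

Argument: The number of irreducible complex representations of a finite group equals its number of conjugacy classes. Z/6Z x Z/8Z is abelian of order 48, so every element is its own conjugacy class: 48 classes, so Z/6Z x Z/8Z (order 48) has exactly 48 irreducible complex representations.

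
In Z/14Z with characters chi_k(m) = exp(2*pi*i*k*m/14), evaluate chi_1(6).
chi_1(6) = zeta_14^6 = exp(6*I*pi/7)

Solution. chi_1(6) = zeta_14^(1*6) = zeta_14^6. Since zeta_14^14 = 1, this equals zeta_14^6 = exp(2*pi*i*6/14) = exp(6*I*pi/7).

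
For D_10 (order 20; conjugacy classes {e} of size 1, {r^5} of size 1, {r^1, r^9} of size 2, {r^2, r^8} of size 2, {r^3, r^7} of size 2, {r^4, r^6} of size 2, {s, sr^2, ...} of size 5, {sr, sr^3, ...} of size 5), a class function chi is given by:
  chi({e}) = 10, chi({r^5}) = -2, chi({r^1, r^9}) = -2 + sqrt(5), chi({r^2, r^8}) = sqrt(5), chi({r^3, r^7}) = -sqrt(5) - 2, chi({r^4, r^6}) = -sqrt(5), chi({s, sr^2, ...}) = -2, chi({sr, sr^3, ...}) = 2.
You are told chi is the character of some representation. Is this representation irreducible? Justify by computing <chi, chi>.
Not irreducible (reducible): <chi, chi> = 10 > 1.

Details: <chi, chi> = (1/|G|) sum_C |C| * |chi(C)|^2 = (1/20)[1*|10|^2 + 1*|-2|^2 + 2*|-2 + sqrt(5)|^2 + 2*|sqrt(5)|^2 + 2*|-sqrt(5) - 2|^2 + 2*|-sqrt(5)|^2 + 5*|-2|^2 + 5*|2|^2]
  = (1/20)[(100) + (4) + (18 - 8*sqrt(5)) + (10) + (8*sqrt(5) + 18) + (10) + (20) + (20)] = 200/20 = 10.
A character is irreducible iff <chi, chi> = 1, so this representation is reducible.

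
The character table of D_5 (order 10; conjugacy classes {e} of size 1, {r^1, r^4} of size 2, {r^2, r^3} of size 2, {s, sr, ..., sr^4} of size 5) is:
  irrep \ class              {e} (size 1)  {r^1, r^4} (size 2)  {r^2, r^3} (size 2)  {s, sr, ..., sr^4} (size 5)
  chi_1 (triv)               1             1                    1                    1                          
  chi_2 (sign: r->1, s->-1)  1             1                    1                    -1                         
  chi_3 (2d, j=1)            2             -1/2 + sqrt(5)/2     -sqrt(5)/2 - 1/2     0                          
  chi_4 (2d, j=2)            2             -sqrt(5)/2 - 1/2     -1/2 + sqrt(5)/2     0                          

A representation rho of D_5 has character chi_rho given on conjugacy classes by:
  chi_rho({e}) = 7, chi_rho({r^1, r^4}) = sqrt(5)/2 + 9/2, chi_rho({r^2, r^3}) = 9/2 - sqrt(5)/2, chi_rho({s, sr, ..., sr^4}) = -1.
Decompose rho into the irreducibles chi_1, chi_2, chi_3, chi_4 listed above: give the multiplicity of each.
Multiplicities: chi_1: 2, chi_2: 3, chi_3: 1, chi_4: 0.

Derivation: Use <chi_rho, chi> = (1/|G|) sum_C |C| * chi_rho(C) * conj(chi(C)) with |G| = 10 for each irreducible chi in the table:
  <chi_rho, chi_1> = (1/10)[1*(7)*conj(1) + 2*(sqrt(5)/2 + 9/2)*conj(1) + 2*(9/2 - sqrt(5)/2)*conj(1) + 5*(-1)*conj(1)]
      = (1/10)[(7) + (sqrt(5) + 9) + (9 - sqrt(5)) + (-5)] = 20/10 = 2
  <chi_rho, chi_2> = (1/10)[1*(7)*conj(1) + 2*(sqrt(5)/2 + 9/2)*conj(1) + 2*(9/2 - sqrt(5)/2)*conj(1) + 5*(-1)*conj(-1)]
      = (1/10)[(7) + (sqrt(5) + 9) + (9 - sqrt(5)) + (5)] = 30/10 = 3
  <chi_rho, chi_3> = (1/10)[1*(7)*conj(2) + 2*(sqrt(5)/2 + 9/2)*conj(-1/2 + sqrt(5)/2) + 2*(9/2 - sqrt(5)/2)*conj(-sqrt(5)/2 - 1/2) + 5*(-1)*conj(0)]
      = (1/10)[(14) + (-2 + 4*sqrt(5)) + (-4*sqrt(5) - 2) + (0)] = 10/10 = 1
  <chi_rho, chi_4> = (1/10)[1*(7)*conj(2) + 2*(sqrt(5)/2 + 9/2)*conj(-sqrt(5)/2 - 1/2) + 2*(9/2 - sqrt(5)/2)*conj(-1/2 + sqrt(5)/2) + 5*(-1)*conj(0)]
      = (1/10)[(14) + (-5*sqrt(5) - 7) + (-7 + 5*sqrt(5)) + (0)] = 0/10 = 0
Dimension check: dim(rho) = sum (mult * dim) = 2*1 + 3*1 + 1*2 + 0*2 = 7 = chi_rho(e) = 7.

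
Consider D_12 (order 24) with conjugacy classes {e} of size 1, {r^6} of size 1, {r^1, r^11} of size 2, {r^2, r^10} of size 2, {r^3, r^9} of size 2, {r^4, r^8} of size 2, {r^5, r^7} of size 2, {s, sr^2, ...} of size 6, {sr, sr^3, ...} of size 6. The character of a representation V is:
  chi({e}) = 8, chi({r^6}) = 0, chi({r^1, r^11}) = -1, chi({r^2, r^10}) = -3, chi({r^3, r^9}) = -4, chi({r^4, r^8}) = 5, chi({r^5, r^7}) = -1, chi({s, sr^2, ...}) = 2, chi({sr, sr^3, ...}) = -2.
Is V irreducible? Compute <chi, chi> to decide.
Not irreducible (reducible): <chi, chi> = 9 > 1.

Solution. <chi, chi> = (1/|G|) sum_C |C| * |chi(C)|^2 = (1/24)[1*|8|^2 + 1*|0|^2 + 2*|-1|^2 + 2*|-3|^2 + 2*|-4|^2 + 2*|5|^2 + 2*|-1|^2 + 6*|2|^2 + 6*|-2|^2]
  = (1/24)[(64) + (0) + (2) + (18) + (32) + (50) + (2) + (24) + (24)] = 216/24 = 9.
A character is irreducible iff <chi, chi> = 1, so this representation is reducible.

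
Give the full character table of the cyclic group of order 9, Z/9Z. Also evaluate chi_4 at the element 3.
Character table of Z/9Z (irreps indexed chi_0,...,chi_8 with chi_k(m) = zeta_9^(k*m), zeta_9 = exp(2*pi*i/9)):
  irrep \ class  {0} (size 1)  {1} (size 1)    {2} (size 1)    {3} (size 1)    {4} (size 1)    {5} (size 1)    {6} (size 1)    {7} (size 1)    {8} (size 1)  
  chi_0          1             1               1               1               1               1               1               1               1             
  chi_1          1             exp(2*I*pi/9)   exp(4*I*pi/9)   exp(2*I*pi/3)   exp(8*I*pi/9)   exp(-8*I*pi/9)  exp(-2*I*pi/3)  exp(-4*I*pi/9)  exp(-2*I*pi/9)
  chi_2          1             exp(4*I*pi/9)   exp(8*I*pi/9)   exp(-2*I*pi/3)  exp(-2*I*pi/9)  exp(2*I*pi/9)   exp(2*I*pi/3)   exp(-8*I*pi/9)  exp(-4*I*pi/9)
  chi_3          1             exp(2*I*pi/3)   exp(-2*I*pi/3)  1               exp(2*I*pi/3)   exp(-2*I*pi/3)  1               exp(2*I*pi/3)   exp(-2*I*pi/3)
  chi_4          1             exp(8*I*pi/9)   exp(-2*I*pi/9)  exp(2*I*pi/3)   exp(-4*I*pi/9)  exp(4*I*pi/9)   exp(-2*I*pi/3)  exp(2*I*pi/9)   exp(-8*I*pi/9)
  chi_5          1             exp(-8*I*pi/9)  exp(2*I*pi/9)   exp(-2*I*pi/3)  exp(4*I*pi/9)   exp(-4*I*pi/9)  exp(2*I*pi/3)   exp(-2*I*pi/9)  exp(8*I*pi/9) 
  chi_6          1             exp(-2*I*pi/3)  exp(2*I*pi/3)   1               exp(-2*I*pi/3)  exp(2*I*pi/3)   1               exp(-2*I*pi/3)  exp(2*I*pi/3) 
  chi_7          1             exp(-4*I*pi/9)  exp(-8*I*pi/9)  exp(2*I*pi/3)   exp(2*I*pi/9)   exp(-2*I*pi/9)  exp(-2*I*pi/3)  exp(8*I*pi/9)   exp(4*I*pi/9) 
  chi_8          1             exp(-2*I*pi/9)  exp(-4*I*pi/9)  exp(-2*I*pi/3)  exp(-8*I*pi/9)  exp(8*I*pi/9)   exp(2*I*pi/3)   exp(4*I*pi/9)   exp(2*I*pi/9) 

Spot check: chi_4(3) = zeta_9^(4*3) = zeta_9^12 = exp(2*I*pi/3).

Justification: Z/9Z is abelian, so all 9 irreducible complex representations are 1-dimensional. They are given by chi_k(m) = zeta_9^(k*m) for k = 0,...,8. Row orthogonality: sum_m chi_k(m) conj(chi_l(m)) = 9 * [k = l].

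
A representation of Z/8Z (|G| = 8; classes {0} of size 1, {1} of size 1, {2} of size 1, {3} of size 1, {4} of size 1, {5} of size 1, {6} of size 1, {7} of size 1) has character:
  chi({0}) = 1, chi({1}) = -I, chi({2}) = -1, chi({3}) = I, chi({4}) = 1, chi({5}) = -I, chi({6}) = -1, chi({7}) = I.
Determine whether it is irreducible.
Irreducible: <chi, chi> = 1.

Why: <chi, chi> = (1/|G|) sum_C |C| * |chi(C)|^2 = (1/8)[1*|1|^2 + 1*|-I|^2 + 1*|-1|^2 + 1*|I|^2 + 1*|1|^2 + 1*|-I|^2 + 1*|-1|^2 + 1*|I|^2]
  = (1/8)[(1) + (1) + (1) + (1) + (1) + (1) + (1) + (1)] = 8/8 = 1.
(Exp terms are combined using exp(i*s)*conj(exp(i*t)) = exp(i*(s-t)), and sums of them are collapsed using the identity that for every m > 1 the m distinct m-th roots of unity sum to 0, e.g. 1 + exp(2*I*pi/3) + exp(-2*I*pi/3) = 0.)
A character is irreducible iff <chi, chi> = 1, so this representation is irreducible.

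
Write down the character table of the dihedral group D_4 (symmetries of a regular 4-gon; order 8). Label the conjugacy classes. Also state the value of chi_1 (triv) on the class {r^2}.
Conjugacy classes: {e} of size 1, {r^2} of size 1, {r^1, r^3} of size 2, {s, sr^2, ...} of size 2, {sr, sr^3, ...} of size 2.
Character table:
  irrep \ class              {e} (size 1)  {r^2} (size 1)  {r^1, r^3} (size 2)  {s, sr^2, ...} (size 2)  {sr, sr^3, ...} (size 2)
  chi_1 (triv)               1             1               1                    1                        1                       
  chi_2 (sign: r->1, s->-1)  1             1               1                    -1                       -1                      
  chi_3 (r->-1, s->1)        1             1               -1                   1                        -1                      
  chi_4 (r->-1, s->-1)       1             1               -1                   -1                       1                       
  chi_5 (2d, j=1)            2             -2              0                    0                        0                       

Spot check: chi_1 (triv) on {r^2} = 1.

Details: D_4 has order 2*4 = 8 with 5 conjugacy classes, hence 5 irreducibles. Sum of squared dims 1 + 1 + 1 + 1 + 4 = 8 = |G|. Linear characters come from the abelianisation; the 2-dimensional irreps have character r^k -> 2*cos(2*pi*j*k/4), reflections -> 0.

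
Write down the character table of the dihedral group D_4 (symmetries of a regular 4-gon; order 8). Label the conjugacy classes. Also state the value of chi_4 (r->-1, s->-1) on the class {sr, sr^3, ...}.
Conjugacy classes: {e} of size 1, {r^2} of size 1, {r^1, r^3} of size 2, {s, sr^2, ...} of size 2, {sr, sr^3, ...} of size 2.
Character table:
  irrep \ class              {e} (size 1)  {r^2} (size 1)  {r^1, r^3} (size 2)  {s, sr^2, ...} (size 2)  {sr, sr^3, ...} (size 2)
  chi_1 (triv)               1             1               1                    1                        1                       
  chi_2 (sign: r->1, s->-1)  1             1               1                    -1                       -1                      
  chi_3 (r->-1, s->1)        1             1               -1                   1                        -1                      
  chi_4 (r->-1, s->-1)       1             1               -1                   -1                       1                       
  chi_5 (2d, j=1)            2             -2              0                    0                        0                       

Spot check: chi_4 (r->-1, s->-1) on {sr, sr^3, ...} = 1.

Working: D_4 has order 2*4 = 8 with 5 conjugacy classes, hence 5 irreducibles. Sum of squared dims 1 + 1 + 1 + 1 + 4 = 8 = |G|. Linear characters come from the abelianisation; the 2-dimensional irreps have character r^k -> 2*cos(2*pi*j*k/4), reflections -> 0.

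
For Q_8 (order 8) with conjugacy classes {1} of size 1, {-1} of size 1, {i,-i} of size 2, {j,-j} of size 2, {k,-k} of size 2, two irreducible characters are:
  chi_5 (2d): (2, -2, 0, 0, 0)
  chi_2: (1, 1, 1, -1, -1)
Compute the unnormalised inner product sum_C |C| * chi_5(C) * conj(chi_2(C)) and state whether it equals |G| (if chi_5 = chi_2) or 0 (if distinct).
Sum = 0; so <chi_5, chi_2> = 0 (distinct irreducibles are orthogonal).

Why: Compute term by term over conjugacy classes (|C| * chi_5(C) * conj(chi_2(C))):
  1*(2)*conj(1) + 1*(-2)*conj(1) + 2*(0)*conj(1) + 2*(0)*conj(-1) + 2*(0)*conj(-1)
  = (2) + (-2) + (0) + (0) + (0)
  = 0.
Dividing by |G| = 8 gives 0/8 = 0, matching the row-orthogonality relation <chi_5, chi_2> = [chi_5 = chi_2].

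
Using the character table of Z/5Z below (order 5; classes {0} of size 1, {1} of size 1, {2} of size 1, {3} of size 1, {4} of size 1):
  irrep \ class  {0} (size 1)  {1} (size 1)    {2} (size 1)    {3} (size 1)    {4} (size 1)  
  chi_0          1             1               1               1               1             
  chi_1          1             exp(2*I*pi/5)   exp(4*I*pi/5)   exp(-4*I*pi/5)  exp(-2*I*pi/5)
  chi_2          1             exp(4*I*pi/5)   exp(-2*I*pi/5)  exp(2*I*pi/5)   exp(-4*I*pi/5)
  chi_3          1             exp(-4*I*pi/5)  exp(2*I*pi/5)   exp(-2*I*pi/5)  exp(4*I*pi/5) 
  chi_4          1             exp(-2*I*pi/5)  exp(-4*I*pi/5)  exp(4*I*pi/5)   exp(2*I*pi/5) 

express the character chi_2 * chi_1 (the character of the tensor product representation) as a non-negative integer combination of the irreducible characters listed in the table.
chi_2 tensor chi_1 = chi_3 (all other irreducibles have multiplicity 0).

Proof sketch: The character of a tensor product is the pointwise product (chi_2 * chi_1)(C) = chi_2(C) * chi_1(C):
  {0}: (1)*(1), {1}: (exp(4*I*pi/5))*(exp(2*I*pi/5)), {2}: (exp(-2*I*pi/5))*(exp(4*I*pi/5)), {3}: (exp(2*I*pi/5))*(exp(-4*I*pi/5)), {4}: (exp(-4*I*pi/5))*(exp(-2*I*pi/5))
so (chi_2 * chi_1) takes values
  {0} -> 1, {1} -> exp(-4*I*pi/5), {2} -> exp(2*I*pi/5), {3} -> exp(-2*I*pi/5), {4} -> exp(4*I*pi/5).
Now take the inner product of this character with each irreducible chi from the table, <chi_2*chi_1, chi> = (1/5) sum_C |C| (chi_2*chi_1)(C) conj(chi(C)):
  <chi_2*chi_1, chi_0> = (1/5)[1*(1)*conj(1) + 1*(exp(-4*I*pi/5))*conj(1) + 1*(exp(2*I*pi/5))*conj(1) + 1*(exp(-2*I*pi/5))*conj(1) + 1*(exp(4*I*pi/5))*conj(1)]
      = (1/5)[(1) + (exp(-4*I*pi/5)) + (exp(2*I*pi/5)) + (exp(-2*I*pi/5)) + (exp(4*I*pi/5))] = 0/5 = 0
  <chi_2*chi_1, chi_1> = (1/5)[1*(1)*conj(1) + 1*(exp(-4*I*pi/5))*conj(exp(2*I*pi/5)) + 1*(exp(2*I*pi/5))*conj(exp(4*I*pi/5)) + 1*(exp(-2*I*pi/5))*conj(exp(-4*I*pi/5)) + 1*(exp(4*I*pi/5))*conj(exp(-2*I*pi/5))]
      = (1/5)[(1) + (exp(4*I*pi/5)) + (exp(-2*I*pi/5)) + (exp(2*I*pi/5)) + (exp(-4*I*pi/5))] = 0/5 = 0
  <chi_2*chi_1, chi_2> = (1/5)[1*(1)*conj(1) + 1*(exp(-4*I*pi/5))*conj(exp(4*I*pi/5)) + 1*(exp(2*I*pi/5))*conj(exp(-2*I*pi/5)) + 1*(exp(-2*I*pi/5))*conj(exp(2*I*pi/5)) + 1*(exp(4*I*pi/5))*conj(exp(-4*I*pi/5))]
      = (1/5)[(1) + (exp(2*I*pi/5)) + (exp(4*I*pi/5)) + (exp(-4*I*pi/5)) + (exp(-2*I*pi/5))] = 0/5 = 0
  <chi_2*chi_1, chi_3> = (1/5)[1*(1)*conj(1) + 1*(exp(-4*I*pi/5))*conj(exp(-4*I*pi/5)) + 1*(exp(2*I*pi/5))*conj(exp(2*I*pi/5)) + 1*(exp(-2*I*pi/5))*conj(exp(-2*I*pi/5)) + 1*(exp(4*I*pi/5))*conj(exp(4*I*pi/5))]
      = (1/5)[(1) + (1) + (1) + (1) + (1)] = 5/5 = 1
  <chi_2*chi_1, chi_4> = (1/5)[1*(1)*conj(1) + 1*(exp(-4*I*pi/5))*conj(exp(-2*I*pi/5)) + 1*(exp(2*I*pi/5))*conj(exp(-4*I*pi/5)) + 1*(exp(-2*I*pi/5))*conj(exp(4*I*pi/5)) + 1*(exp(4*I*pi/5))*conj(exp(2*I*pi/5))]
      = (1/5)[(1) + (exp(-2*I*pi/5)) + (exp(-4*I*pi/5)) + (exp(4*I*pi/5)) + (exp(2*I*pi/5))] = 0/5 = 0
(Exp terms are combined using exp(i*s)*conj(exp(i*t)) = exp(i*(s-t)), and sums of them are collapsed using the identity that for every m > 1 the m distinct m-th roots of unity sum to 0, e.g. 1 + exp(2*I*pi/3) + exp(-2*I*pi/3) = 0.)
Hence the multiplicities are chi_3: 1. Dimension check: dim(chi_2)*dim(chi_1) = 1*1 = 1 and sum (mult * dim) = 1*1 = 1.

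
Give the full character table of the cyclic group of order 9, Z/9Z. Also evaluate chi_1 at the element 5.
Character table of Z/9Z (irreps indexed chi_0,...,chi_8 with chi_k(m) = zeta_9^(k*m), zeta_9 = exp(2*pi*i/9)):
  irrep \ class  {0} (size 1)  {1} (size 1)    {2} (size 1)    {3} (size 1)    {4} (size 1)    {5} (size 1)    {6} (size 1)    {7} (size 1)    {8} (size 1)  
  chi_0          1             1               1               1               1               1               1               1               1             
  chi_1          1             exp(2*I*pi/9)   exp(4*I*pi/9)   exp(2*I*pi/3)   exp(8*I*pi/9)   exp(-8*I*pi/9)  exp(-2*I*pi/3)  exp(-4*I*pi/9)  exp(-2*I*pi/9)
  chi_2          1             exp(4*I*pi/9)   exp(8*I*pi/9)   exp(-2*I*pi/3)  exp(-2*I*pi/9)  exp(2*I*pi/9)   exp(2*I*pi/3)   exp(-8*I*pi/9)  exp(-4*I*pi/9)
  chi_3          1             exp(2*I*pi/3)   exp(-2*I*pi/3)  1               exp(2*I*pi/3)   exp(-2*I*pi/3)  1               exp(2*I*pi/3)   exp(-2*I*pi/3)
  chi_4          1             exp(8*I*pi/9)   exp(-2*I*pi/9)  exp(2*I*pi/3)   exp(-4*I*pi/9)  exp(4*I*pi/9)   exp(-2*I*pi/3)  exp(2*I*pi/9)   exp(-8*I*pi/9)
  chi_5          1             exp(-8*I*pi/9)  exp(2*I*pi/9)   exp(-2*I*pi/3)  exp(4*I*pi/9)   exp(-4*I*pi/9)  exp(2*I*pi/3)   exp(-2*I*pi/9)  exp(8*I*pi/9) 
  chi_6          1             exp(-2*I*pi/3)  exp(2*I*pi/3)   1               exp(-2*I*pi/3)  exp(2*I*pi/3)   1               exp(-2*I*pi/3)  exp(2*I*pi/3) 
  chi_7          1             exp(-4*I*pi/9)  exp(-8*I*pi/9)  exp(2*I*pi/3)   exp(2*I*pi/9)   exp(-2*I*pi/9)  exp(-2*I*pi/3)  exp(8*I*pi/9)   exp(4*I*pi/9) 
  chi_8          1             exp(-2*I*pi/9)  exp(-4*I*pi/9)  exp(-2*I*pi/3)  exp(-8*I*pi/9)  exp(8*I*pi/9)   exp(2*I*pi/3)   exp(4*I*pi/9)   exp(2*I*pi/9) 

Spot check: chi_1(5) = zeta_9^(1*5) = zeta_9^5 = exp(-8*I*pi/9).

Explanation: Z/9Z is abelian, so all 9 irreducible complex representations are 1-dimensional. They are given by chi_k(m) = zeta_9^(k*m) for k = 0,...,8. Row orthogonality: sum_m chi_k(m) conj(chi_l(m)) = 9 * [k = l].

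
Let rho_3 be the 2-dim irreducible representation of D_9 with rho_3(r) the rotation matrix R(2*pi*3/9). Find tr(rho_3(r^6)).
chi_{rho_3}(r^6) = 2*cos(2*pi*3*6/9) = 2

Argument: rho_3(r^6) is rotation by angle 2*pi*3*6/9, whose trace is 2*cos(2*pi*3*6/9) = 2.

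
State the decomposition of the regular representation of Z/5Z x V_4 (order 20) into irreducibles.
Each irreducible V_i of dimension d_i appears with multiplicity d_i, i.e. rho_reg = (direct sum over all irreducibles V_i) d_i V_i. The irreducible dimensions for Z/5Z x V_4 are 1, 1, 1, 1, 1, 1, 1, 1, 1, 1, 1, 1, 1, 1, 1, 1, 1, 1, 1, 1: 20 irreducibles of dimension 1, each with multiplicity 1. Total dimension 20*1*1 = 20 = |G|.

Why: General theorem: in the regular representation of a finite group G, each irreducible appears with multiplicity equal to its dimension. Check: dim(rho_reg) = sum d_i^2 = 1 + 1 + 1 + 1 + 1 + 1 + 1 + 1 + 1 + 1 + 1 + 1 + 1 + 1 + 1 + 1 + 1 + 1 + 1 + 1 = 20 = |G|.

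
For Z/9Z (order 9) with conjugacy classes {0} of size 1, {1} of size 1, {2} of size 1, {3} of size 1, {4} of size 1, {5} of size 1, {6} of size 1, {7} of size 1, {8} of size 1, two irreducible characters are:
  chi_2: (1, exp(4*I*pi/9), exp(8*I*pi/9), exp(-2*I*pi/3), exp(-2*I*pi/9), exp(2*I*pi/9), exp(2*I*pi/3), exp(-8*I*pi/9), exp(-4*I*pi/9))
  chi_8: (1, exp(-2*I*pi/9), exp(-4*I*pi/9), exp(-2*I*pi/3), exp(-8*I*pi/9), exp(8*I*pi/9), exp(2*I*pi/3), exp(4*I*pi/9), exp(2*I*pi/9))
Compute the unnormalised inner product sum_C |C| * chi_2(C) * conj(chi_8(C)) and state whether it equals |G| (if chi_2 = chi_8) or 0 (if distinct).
Sum = 0; so <chi_2, chi_8> = 0 (distinct irreducibles are orthogonal).

Why: Compute term by term over conjugacy classes (|C| * chi_2(C) * conj(chi_8(C))):
  1*(1)*conj(1) + 1*(exp(4*I*pi/9))*conj(exp(-2*I*pi/9)) + 1*(exp(8*I*pi/9))*conj(exp(-4*I*pi/9)) + 1*(exp(-2*I*pi/3))*conj(exp(-2*I*pi/3)) + 1*(exp(-2*I*pi/9))*conj(exp(-8*I*pi/9)) + 1*(exp(2*I*pi/9))*conj(exp(8*I*pi/9)) + 1*(exp(2*I*pi/3))*conj(exp(2*I*pi/3)) + 1*(exp(-8*I*pi/9))*conj(exp(4*I*pi/9)) + 1*(exp(-4*I*pi/9))*conj(exp(2*I*pi/9))
  = (1) + (exp(2*I*pi/3)) + (exp(-2*I*pi/3)) + (1) + (exp(2*I*pi/3)) + (exp(-2*I*pi/3)) + (1) + (exp(2*I*pi/3)) + (exp(-2*I*pi/3))
  = 0.
(Exp terms are combined using exp(i*s)*conj(exp(i*t)) = exp(i*(s-t)), and sums of them are collapsed using the identity that for every m > 1 the m distinct m-th roots of unity sum to 0, e.g. 1 + exp(2*I*pi/3) + exp(-2*I*pi/3) = 0.)
Dividing by |G| = 9 gives 0/9 = 0, matching the row-orthogonality relation <chi_2, chi_8> = [chi_2 = chi_8].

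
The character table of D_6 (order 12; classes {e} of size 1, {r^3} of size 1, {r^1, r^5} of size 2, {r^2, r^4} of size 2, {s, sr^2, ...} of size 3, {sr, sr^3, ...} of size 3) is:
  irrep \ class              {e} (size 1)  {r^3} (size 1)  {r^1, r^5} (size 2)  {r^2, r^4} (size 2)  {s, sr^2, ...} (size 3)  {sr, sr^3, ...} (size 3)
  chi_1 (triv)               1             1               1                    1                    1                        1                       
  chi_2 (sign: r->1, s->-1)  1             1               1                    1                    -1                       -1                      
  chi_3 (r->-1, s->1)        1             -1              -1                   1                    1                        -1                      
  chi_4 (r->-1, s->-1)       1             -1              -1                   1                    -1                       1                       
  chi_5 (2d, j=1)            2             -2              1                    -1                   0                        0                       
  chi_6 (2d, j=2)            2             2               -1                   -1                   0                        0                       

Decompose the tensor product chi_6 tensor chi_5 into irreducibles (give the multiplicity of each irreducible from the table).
chi_6 tensor chi_5 = chi_3 + chi_4 + chi_5 (all other irreducibles have multiplicity 0).

Justification: The character of a tensor product is the pointwise product (chi_6 * chi_5)(C) = chi_6(C) * chi_5(C):
  {e}: (2)*(2), {r^3}: (2)*(-2), {r^1, r^5}: (-1)*(1), {r^2, r^4}: (-1)*(-1), {s, sr^2, ...}: (0)*(0), {sr, sr^3, ...}: (0)*(0)
so (chi_6 * chi_5) takes values
  {e} -> 4, {r^3} -> -4, {r^1, r^5} -> -1, {r^2, r^4} -> 1, {s, sr^2, ...} -> 0, {sr, sr^3, ...} -> 0.
Now take the inner product of this character with each irreducible chi from the table, <chi_6*chi_5, chi> = (1/12) sum_C |C| (chi_6*chi_5)(C) conj(chi(C)):
  <chi_6*chi_5, chi_1> = (1/12)[1*(4)*conj(1) + 1*(-4)*conj(1) + 2*(-1)*conj(1) + 2*(1)*conj(1) + 3*(0)*conj(1) + 3*(0)*conj(1)]
      = (1/12)[(4) + (-4) + (-2) + (2) + (0) + (0)] = 0/12 = 0
  <chi_6*chi_5, chi_2> = (1/12)[1*(4)*conj(1) + 1*(-4)*conj(1) + 2*(-1)*conj(1) + 2*(1)*conj(1) + 3*(0)*conj(-1) + 3*(0)*conj(-1)]
      = (1/12)[(4) + (-4) + (-2) + (2) + (0) + (0)] = 0/12 = 0
  <chi_6*chi_5, chi_3> = (1/12)[1*(4)*conj(1) + 1*(-4)*conj(-1) + 2*(-1)*conj(-1) + 2*(1)*conj(1) + 3*(0)*conj(1) + 3*(0)*conj(-1)]
      = (1/12)[(4) + (4) + (2) + (2) + (0) + (0)] = 12/12 = 1
  <chi_6*chi_5, chi_4> = (1/12)[1*(4)*conj(1) + 1*(-4)*conj(-1) + 2*(-1)*conj(-1) + 2*(1)*conj(1) + 3*(0)*conj(-1) + 3*(0)*conj(1)]
      = (1/12)[(4) + (4) + (2) + (2) + (0) + (0)] = 12/12 = 1
  <chi_6*chi_5, chi_5> = (1/12)[1*(4)*conj(2) + 1*(-4)*conj(-2) + 2*(-1)*conj(1) + 2*(1)*conj(-1) + 3*(0)*conj(0) + 3*(0)*conj(0)]
      = (1/12)[(8) + (8) + (-2) + (-2) + (0) + (0)] = 12/12 = 1
  <chi_6*chi_5, chi_6> = (1/12)[1*(4)*conj(2) + 1*(-4)*conj(2) + 2*(-1)*conj(-1) + 2*(1)*conj(-1) + 3*(0)*conj(0) + 3*(0)*conj(0)]
      = (1/12)[(8) + (-8) + (2) + (-2) + (0) + (0)] = 0/12 = 0
Hence the multiplicities are chi_3: 1, chi_4: 1, chi_5: 1. Dimension check: dim(chi_6)*dim(chi_5) = 2*2 = 4 and sum (mult * dim) = 1*1 + 1*1 + 1*2 = 4.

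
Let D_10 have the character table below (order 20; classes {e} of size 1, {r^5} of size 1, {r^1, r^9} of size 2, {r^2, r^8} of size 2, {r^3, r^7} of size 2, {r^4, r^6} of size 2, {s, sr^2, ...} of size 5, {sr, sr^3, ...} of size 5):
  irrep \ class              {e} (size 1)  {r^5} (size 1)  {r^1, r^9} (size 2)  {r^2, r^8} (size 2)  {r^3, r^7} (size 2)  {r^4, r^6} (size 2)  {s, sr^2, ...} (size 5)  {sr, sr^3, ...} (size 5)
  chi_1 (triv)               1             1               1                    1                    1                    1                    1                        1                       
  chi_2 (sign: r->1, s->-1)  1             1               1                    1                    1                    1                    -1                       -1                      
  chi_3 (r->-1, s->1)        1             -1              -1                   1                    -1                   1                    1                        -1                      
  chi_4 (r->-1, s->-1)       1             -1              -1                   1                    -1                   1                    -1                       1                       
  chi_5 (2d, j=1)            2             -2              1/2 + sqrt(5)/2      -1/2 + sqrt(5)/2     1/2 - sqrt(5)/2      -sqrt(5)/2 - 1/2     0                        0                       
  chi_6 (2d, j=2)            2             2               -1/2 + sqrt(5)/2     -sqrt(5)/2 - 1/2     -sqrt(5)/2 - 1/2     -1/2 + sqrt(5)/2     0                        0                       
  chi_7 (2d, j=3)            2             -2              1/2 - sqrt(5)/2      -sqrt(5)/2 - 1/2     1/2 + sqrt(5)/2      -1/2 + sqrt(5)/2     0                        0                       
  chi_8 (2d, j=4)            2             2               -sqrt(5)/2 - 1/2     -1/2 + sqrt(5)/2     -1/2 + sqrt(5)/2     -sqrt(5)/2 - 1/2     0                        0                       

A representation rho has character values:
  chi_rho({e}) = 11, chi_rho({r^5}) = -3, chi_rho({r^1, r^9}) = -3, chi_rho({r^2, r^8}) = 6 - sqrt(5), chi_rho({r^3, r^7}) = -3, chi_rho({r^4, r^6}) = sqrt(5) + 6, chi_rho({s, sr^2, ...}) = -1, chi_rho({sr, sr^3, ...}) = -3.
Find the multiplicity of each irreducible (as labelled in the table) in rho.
Multiplicities: chi_1: 0, chi_2: 2, chi_3: 3, chi_4: 2, chi_5: 0, chi_6: 1, chi_7: 1, chi_8: 0.

Use <chi_rho, chi> = (1/|G|) sum_C |C| * chi_rho(C) * conj(chi(C)) with |G| = 20 for each irreducible chi in the table:
  <chi_rho, chi_1> = (1/20)[1*(11)*conj(1) + 1*(-3)*conj(1) + 2*(-3)*conj(1) + 2*(6 - sqrt(5))*conj(1) + 2*(-3)*conj(1) + 2*(sqrt(5) + 6)*conj(1) + 5*(-1)*conj(1) + 5*(-3)*conj(1)]
      = (1/20)[(11) + (-3) + (-6) + (12 - 2*sqrt(5)) + (-6) + (2*sqrt(5) + 12) + (-5) + (-15)] = 0/20 = 0
  <chi_rho, chi_2> = (1/20)[1*(11)*conj(1) + 1*(-3)*conj(1) + 2*(-3)*conj(1) + 2*(6 - sqrt(5))*conj(1) + 2*(-3)*conj(1) + 2*(sqrt(5) + 6)*conj(1) + 5*(-1)*conj(-1) + 5*(-3)*conj(-1)]
      = (1/20)[(11) + (-3) + (-6) + (12 - 2*sqrt(5)) + (-6) + (2*sqrt(5) + 12) + (5) + (15)] = 40/20 = 2
  <chi_rho, chi_3> = (1/20)[1*(11)*conj(1) + 1*(-3)*conj(-1) + 2*(-3)*conj(-1) + 2*(6 - sqrt(5))*conj(1) + 2*(-3)*conj(-1) + 2*(sqrt(5) + 6)*conj(1) + 5*(-1)*conj(1) + 5*(-3)*conj(-1)]
      = (1/20)[(11) + (3) + (6) + (12 - 2*sqrt(5)) + (6) + (2*sqrt(5) + 12) + (-5) + (15)] = 60/20 = 3
  <chi_rho, chi_4> = (1/20)[1*(11)*conj(1) + 1*(-3)*conj(-1) + 2*(-3)*conj(-1) + 2*(6 - sqrt(5))*conj(1) + 2*(-3)*conj(-1) + 2*(sqrt(5) + 6)*conj(1) + 5*(-1)*conj(-1) + 5*(-3)*conj(1)]
      = (1/20)[(11) + (3) + (6) + (12 - 2*sqrt(5)) + (6) + (2*sqrt(5) + 12) + (5) + (-15)] = 40/20 = 2
  <chi_rho, chi_5> = (1/20)[1*(11)*conj(2) + 1*(-3)*conj(-2) + 2*(-3)*conj(1/2 + sqrt(5)/2) + 2*(6 - sqrt(5))*conj(-1/2 + sqrt(5)/2) + 2*(-3)*conj(1/2 - sqrt(5)/2) + 2*(sqrt(5) + 6)*conj(-sqrt(5)/2 - 1/2) + 5*(-1)*conj(0) + 5*(-3)*conj(0)]
      = (1/20)[(22) + (6) + (-3*sqrt(5) - 3) + (-11 + 7*sqrt(5)) + (-3 + 3*sqrt(5)) + (-7*sqrt(5) - 11) + (0) + (0)] = 0/20 = 0
  <chi_rho, chi_6> = (1/20)[1*(11)*conj(2) + 1*(-3)*conj(2) + 2*(-3)*conj(-1/2 + sqrt(5)/2) + 2*(6 - sqrt(5))*conj(-sqrt(5)/2 - 1/2) + 2*(-3)*conj(-sqrt(5)/2 - 1/2) + 2*(sqrt(5) + 6)*conj(-1/2 + sqrt(5)/2) + 5*(-1)*conj(0) + 5*(-3)*conj(0)]
      = (1/20)[(22) + (-6) + (3 - 3*sqrt(5)) + (-5*sqrt(5) - 1) + (3 + 3*sqrt(5)) + (-1 + 5*sqrt(5)) + (0) + (0)] = 20/20 = 1
  <chi_rho, chi_7> = (1/20)[1*(11)*conj(2) + 1*(-3)*conj(-2) + 2*(-3)*conj(1/2 - sqrt(5)/2) + 2*(6 - sqrt(5))*conj(-sqrt(5)/2 - 1/2) + 2*(-3)*conj(1/2 + sqrt(5)/2) + 2*(sqrt(5) + 6)*conj(-1/2 + sqrt(5)/2) + 5*(-1)*conj(0) + 5*(-3)*conj(0)]
      = (1/20)[(22) + (6) + (-3 + 3*sqrt(5)) + (-5*sqrt(5) - 1) + (-3*sqrt(5) - 3) + (-1 + 5*sqrt(5)) + (0) + (0)] = 20/20 = 1
  <chi_rho, chi_8> = (1/20)[1*(11)*conj(2) + 1*(-3)*conj(2) + 2*(-3)*conj(-sqrt(5)/2 - 1/2) + 2*(6 - sqrt(5))*conj(-1/2 + sqrt(5)/2) + 2*(-3)*conj(-1/2 + sqrt(5)/2) + 2*(sqrt(5) + 6)*conj(-sqrt(5)/2 - 1/2) + 5*(-1)*conj(0) + 5*(-3)*conj(0)]
      = (1/20)[(22) + (-6) + (3 + 3*sqrt(5)) + (-11 + 7*sqrt(5)) + (3 - 3*sqrt(5)) + (-7*sqrt(5) - 11) + (0) + (0)] = 0/20 = 0
Dimension check: dim(rho) = sum (mult * dim) = 0*1 + 2*1 + 3*1 + 2*1 + 0*2 + 1*2 + 1*2 + 0*2 = 11 = chi_rho(e) = 11.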